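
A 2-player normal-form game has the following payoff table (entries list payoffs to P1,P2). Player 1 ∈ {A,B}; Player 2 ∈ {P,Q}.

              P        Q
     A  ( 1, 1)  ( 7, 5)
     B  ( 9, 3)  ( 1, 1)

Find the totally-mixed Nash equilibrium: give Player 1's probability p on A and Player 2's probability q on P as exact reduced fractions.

P1 indiff ⇒ q·1+(1-q)·7 = q·9+(1-q)·1 ⇒ q(-8) = (1-q)(-6) ⇒ q = 3/7
P2 indiff ⇒ p·1+(1-p)·3 = p·5+(1-p)·1 ⇒ p(-4) = (1-p)(-2) ⇒ p = 1/3

(p,q) = (1/3, 3/7)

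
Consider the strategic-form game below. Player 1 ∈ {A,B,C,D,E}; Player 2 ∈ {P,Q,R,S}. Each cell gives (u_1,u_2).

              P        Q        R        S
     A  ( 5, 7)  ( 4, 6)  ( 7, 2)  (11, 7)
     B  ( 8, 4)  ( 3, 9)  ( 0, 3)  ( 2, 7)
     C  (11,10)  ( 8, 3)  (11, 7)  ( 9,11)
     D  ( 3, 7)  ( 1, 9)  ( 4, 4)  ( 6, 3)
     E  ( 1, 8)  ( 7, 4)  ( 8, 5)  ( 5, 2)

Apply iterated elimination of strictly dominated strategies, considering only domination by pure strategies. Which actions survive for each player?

P1 drop B (C beats it: P:11>8 Q:8>3 R:11>0 S:9>2)
P1 drop D (A beats it: P:5>3 Q:4>1 R:7>4 S:11>6)
P1 drop E (C beats it: P:11>1 Q:8>7 R:11>8 S:9>5)
P2 drop Q (P beats it: A:7>6 C:10>3)
P2 drop R (P beats it: A:7>2 C:10>7)
P1→{A,C} P2→{P,S}

Remaining: P1:{A,C} P2:{P,S}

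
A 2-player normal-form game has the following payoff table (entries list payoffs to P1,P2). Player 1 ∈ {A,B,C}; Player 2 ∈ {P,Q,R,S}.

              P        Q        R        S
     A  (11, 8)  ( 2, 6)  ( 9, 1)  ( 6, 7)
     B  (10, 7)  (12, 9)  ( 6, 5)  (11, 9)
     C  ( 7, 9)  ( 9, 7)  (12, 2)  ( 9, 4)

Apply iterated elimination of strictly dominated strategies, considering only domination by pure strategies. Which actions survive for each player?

Remaining: P1:{A,B} P2:{P,Q,S}

P2 drop R (P beats it: A:8>1 B:7>5 C:9>2)
P1 drop C (B beats it: P:10>7 Q:12>9 S:11>9)
P1→{A,B} P2→{P,Q,S}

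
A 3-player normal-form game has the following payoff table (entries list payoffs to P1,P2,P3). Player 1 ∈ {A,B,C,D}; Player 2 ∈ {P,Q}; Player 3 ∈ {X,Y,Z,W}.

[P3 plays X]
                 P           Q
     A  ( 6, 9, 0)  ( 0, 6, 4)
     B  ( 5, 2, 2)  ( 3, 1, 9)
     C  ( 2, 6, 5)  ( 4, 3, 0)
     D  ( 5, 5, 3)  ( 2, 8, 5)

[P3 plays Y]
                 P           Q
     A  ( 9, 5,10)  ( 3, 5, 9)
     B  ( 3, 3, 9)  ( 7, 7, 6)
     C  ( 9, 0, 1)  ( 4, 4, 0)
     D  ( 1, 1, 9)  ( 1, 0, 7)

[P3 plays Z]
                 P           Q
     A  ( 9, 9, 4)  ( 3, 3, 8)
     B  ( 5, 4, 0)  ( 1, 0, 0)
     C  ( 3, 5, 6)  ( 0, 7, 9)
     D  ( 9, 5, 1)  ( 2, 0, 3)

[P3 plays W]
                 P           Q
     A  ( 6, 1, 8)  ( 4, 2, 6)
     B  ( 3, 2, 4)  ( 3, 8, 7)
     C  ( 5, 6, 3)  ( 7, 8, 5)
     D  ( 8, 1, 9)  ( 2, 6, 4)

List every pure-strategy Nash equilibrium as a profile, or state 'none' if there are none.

(A,P,X): not NE [P3→Y gives 10>0]
(A,P,Y): NE
(A,P,Z): not NE [P3→Y gives 10>4]
(A,P,W): not NE [P1→D gives 8>6; P2→Q gives 2>1; P3→Y gives 10>8]
(A,Q,X): not NE [P1→C gives 4>0; P2→P gives 9>6; P3→Y gives 9>4]
(A,Q,Y): not NE [P1→B gives 7>3]
(A,Q,Z): not NE [P2→P gives 9>3; P3→Y gives 9>8]
(A,Q,W): not NE [P1→C gives 7>4; P3→Y gives 9>6]
(B,P,X): not NE [P1→A gives 6>5; P3→Y gives 9>2]
(B,P,Y): not NE [P1→C gives 9>3; P2→Q gives 7>3]
(B,P,Z): not NE [P1→D gives 9>5; P3→Y gives 9>0]
(B,P,W): not NE [P1→D gives 8>3; P2→Q gives 8>2; P3→Y gives 9>4]
(B,Q,X): not NE [P1→C gives 4>3; P2→P gives 2>1]
(B,Q,Y): not NE [P3→X gives 9>6]
(B,Q,Z): not NE [P1→A gives 3>1; P2→P gives 4>0; P3→X gives 9>0]
(B,Q,W): not NE [P1→C gives 7>3; P3→X gives 9>7]
(C,P,X): not NE [P1→A gives 6>2; P3→Z gives 6>5]
(C,P,Y): not NE [P2→Q gives 4>0; P3→Z gives 6>1]
(C,P,Z): not NE [P1→D gives 9>3; P2→Q gives 7>5]
(C,P,W): not NE [P1→D gives 8>5; P2→Q gives 8>6; P3→Z gives 6>3]
(C,Q,X): not NE [P2→P gives 6>3; P3→Z gives 9>0]
(C,Q,Y): not NE [P1→B gives 7>4; P3→Z gives 9>0]
(C,Q,Z): not NE [P1→A gives 3>0]
(C,Q,W): not NE [P3→Z gives 9>5]
(D,P,X): not NE [P1→A gives 6>5; P2→Q gives 8>5; P3→W gives 9>3]
(D,P,Y): not NE [P1→C gives 9>1]
(D,P,Z): not NE [P3→W gives 9>1]
(D,P,W): not NE [P2→Q gives 6>1]
(D,Q,X): not NE [P1→C gives 4>2; P3→Y gives 7>5]
(D,Q,Y): not NE [P1→B gives 7>1; P2→P gives 1>0]
(D,Q,Z): not NE [P1→A gives 3>2; P2→P gives 5>0; P3→Y gives 7>3]
(D,Q,W): not NE [P1→C gives 7>2; P3→Y gives 7>4]

Nash profiles: (A,P,Y)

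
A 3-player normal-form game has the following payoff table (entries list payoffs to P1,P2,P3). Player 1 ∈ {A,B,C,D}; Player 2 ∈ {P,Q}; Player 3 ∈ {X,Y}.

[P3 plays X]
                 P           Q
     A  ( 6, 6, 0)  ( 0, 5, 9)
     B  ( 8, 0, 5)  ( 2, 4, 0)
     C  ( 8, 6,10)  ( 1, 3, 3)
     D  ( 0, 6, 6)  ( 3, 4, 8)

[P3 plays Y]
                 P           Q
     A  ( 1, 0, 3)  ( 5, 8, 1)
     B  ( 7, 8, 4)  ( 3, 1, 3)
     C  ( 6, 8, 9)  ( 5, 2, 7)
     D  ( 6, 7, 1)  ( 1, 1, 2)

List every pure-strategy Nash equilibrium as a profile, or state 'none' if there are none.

(A,P,X): not NE [P1→C gives 8>6; P3→Y gives 3>0]
(A,P,Y): not NE [P1→B gives 7>1; P2→Q gives 8>0]
(A,Q,X): not NE [P1→D gives 3>0; P2→P gives 6>5]
(A,Q,Y): not NE [P3→X gives 9>1]
(B,P,X): not NE [P2→Q gives 4>0]
(B,P,Y): not NE [P3→X gives 5>4]
(B,Q,X): not NE [P1→D gives 3>2; P3→Y gives 3>0]
(B,Q,Y): not NE [P1→C gives 5>3; P2→P gives 8>1]
(C,P,X): NE
(C,P,Y): not NE [P1→B gives 7>6; P3→X gives 10>9]
(C,Q,X): not NE [P1→D gives 3>1; P2→P gives 6>3; P3→Y gives 7>3]
(C,Q,Y): not NE [P2→P gives 8>2]
(D,P,X): not NE [P1→C gives 8>0]
(D,P,Y): not NE [P1→B gives 7>6; P3→X gives 6>1]
(D,Q,X): not NE [P2→P gives 6>4]
(D,Q,Y): not NE [P1→C gives 5>1; P2→P gives 7>1; P3→X gives 8>2]

PSNE = {(C,P,X)}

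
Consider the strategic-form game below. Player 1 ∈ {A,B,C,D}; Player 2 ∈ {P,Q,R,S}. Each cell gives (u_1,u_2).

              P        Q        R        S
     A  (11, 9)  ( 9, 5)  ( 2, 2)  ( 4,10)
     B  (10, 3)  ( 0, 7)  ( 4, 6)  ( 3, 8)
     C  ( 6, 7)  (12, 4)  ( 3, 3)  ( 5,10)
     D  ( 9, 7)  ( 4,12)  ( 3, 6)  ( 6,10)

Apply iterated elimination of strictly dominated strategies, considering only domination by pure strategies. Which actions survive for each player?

P2 drop P (S beats it: A:10>9 B:8>3 C:10>7 D:10>7)
P1 drop A (C beats it: Q:12>9 R:3>2 S:5>4)
P2 drop R (Q beats it: B:7>6 C:4>3 D:12>6)
P1 drop B (C beats it: Q:12>0 S:5>3)
P1→{C,D} P2→{Q,S}

IESDS → P1:{C,D} P2:{Q,S}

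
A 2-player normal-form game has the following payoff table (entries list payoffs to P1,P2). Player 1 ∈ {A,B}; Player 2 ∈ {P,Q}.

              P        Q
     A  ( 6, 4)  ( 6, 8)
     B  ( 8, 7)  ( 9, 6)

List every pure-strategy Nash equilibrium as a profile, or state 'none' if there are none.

NE set: (B,P)

(A,P): not NE [P1→B gives 8>6; P2→Q gives 8>4]
(A,Q): not NE [P1→B gives 9>6]
(B,P): NE
(B,Q): not NE [P2→P gives 7>6]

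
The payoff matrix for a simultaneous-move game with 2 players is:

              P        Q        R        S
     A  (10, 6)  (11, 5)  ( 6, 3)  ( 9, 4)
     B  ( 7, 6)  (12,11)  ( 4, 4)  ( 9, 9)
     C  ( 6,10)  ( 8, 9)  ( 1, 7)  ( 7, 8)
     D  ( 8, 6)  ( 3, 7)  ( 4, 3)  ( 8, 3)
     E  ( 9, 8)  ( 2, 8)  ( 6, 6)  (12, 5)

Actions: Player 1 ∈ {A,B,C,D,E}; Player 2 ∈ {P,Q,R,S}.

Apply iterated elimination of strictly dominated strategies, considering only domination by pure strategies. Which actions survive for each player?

Survivors P1:{A,B} P2:{P,Q}

P1 drop C (A beats it: P:10>6 Q:11>8 R:6>1 S:9>7)
P1 drop D (A beats it: P:10>8 Q:11>3 R:6>4 S:9>8)
P2 drop R (P beats it: A:6>3 B:6>4 E:8>6)
P2 drop S (Q beats it: A:5>4 B:11>9 E:8>5)
P1 drop E (A beats it: P:10>9 Q:11>2)
P1→{A,B} P2→{P,Q}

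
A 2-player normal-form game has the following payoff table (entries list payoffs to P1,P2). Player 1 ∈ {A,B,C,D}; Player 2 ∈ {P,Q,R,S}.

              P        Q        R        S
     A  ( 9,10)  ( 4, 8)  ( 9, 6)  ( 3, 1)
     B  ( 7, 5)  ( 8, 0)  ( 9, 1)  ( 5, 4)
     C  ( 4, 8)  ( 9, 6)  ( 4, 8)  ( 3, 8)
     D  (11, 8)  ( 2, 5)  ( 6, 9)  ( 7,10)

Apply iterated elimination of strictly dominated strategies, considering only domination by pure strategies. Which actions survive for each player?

IESDS → P1:{A,B,D} P2:{P,R,S}

P2 drop Q (P beats it: A:10>8 B:5>0 C:8>6 D:8>5)
P1 drop C (B beats it: P:7>4 R:9>4 S:5>3)
P1→{A,B,D} P2→{P,R,S}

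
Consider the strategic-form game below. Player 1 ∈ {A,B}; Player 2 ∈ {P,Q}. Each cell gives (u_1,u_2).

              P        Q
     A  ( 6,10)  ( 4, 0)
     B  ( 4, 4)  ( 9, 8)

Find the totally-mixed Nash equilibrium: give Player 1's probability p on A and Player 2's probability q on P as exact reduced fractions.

p=2/7, q=5/7

P1 indiff ⇒ q·6+(1-q)·4 = q·4+(1-q)·9 ⇒ q(2) = (1-q)(5) ⇒ q = 5/7
P2 indiff ⇒ p·10+(1-p)·4 = p·0+(1-p)·8 ⇒ p(10) = (1-p)(4) ⇒ p = 2/7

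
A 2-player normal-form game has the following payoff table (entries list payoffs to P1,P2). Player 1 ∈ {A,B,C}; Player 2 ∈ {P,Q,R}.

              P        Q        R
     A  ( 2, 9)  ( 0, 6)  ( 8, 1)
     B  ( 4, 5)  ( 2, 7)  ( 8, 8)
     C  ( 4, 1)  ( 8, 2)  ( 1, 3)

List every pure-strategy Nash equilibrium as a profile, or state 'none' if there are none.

Nash profiles: (B,R)

(A,P): not NE [P1→C gives 4>2]
(A,Q): not NE [P1→C gives 8>0; P2→P gives 9>6]
(A,R): not NE [P2→P gives 9>1]
(B,P): not NE [P2→R gives 8>5]
(B,Q): not NE [P1→C gives 8>2; P2→R gives 8>7]
(B,R): NE
(C,P): not NE [P2→R gives 3>1]
(C,Q): not NE [P2→R gives 3>2]
(C,R): not NE [P1→B gives 8>1]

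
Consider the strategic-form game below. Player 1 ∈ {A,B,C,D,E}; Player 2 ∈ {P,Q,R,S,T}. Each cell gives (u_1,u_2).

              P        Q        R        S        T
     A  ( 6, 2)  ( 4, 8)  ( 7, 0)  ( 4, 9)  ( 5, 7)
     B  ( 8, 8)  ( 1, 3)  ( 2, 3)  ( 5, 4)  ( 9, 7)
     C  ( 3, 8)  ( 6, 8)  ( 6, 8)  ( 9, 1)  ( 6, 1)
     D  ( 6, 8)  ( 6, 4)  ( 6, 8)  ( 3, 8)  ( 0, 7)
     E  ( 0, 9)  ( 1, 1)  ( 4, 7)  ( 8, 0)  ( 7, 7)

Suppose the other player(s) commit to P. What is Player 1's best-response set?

BR_1 = {B}

u_1(A vs P) = 6
u_1(B vs P) = 8
u_1(C vs P) = 3
u_1(D vs P) = 6
u_1(E vs P) = 0
max payoff 8 at {B}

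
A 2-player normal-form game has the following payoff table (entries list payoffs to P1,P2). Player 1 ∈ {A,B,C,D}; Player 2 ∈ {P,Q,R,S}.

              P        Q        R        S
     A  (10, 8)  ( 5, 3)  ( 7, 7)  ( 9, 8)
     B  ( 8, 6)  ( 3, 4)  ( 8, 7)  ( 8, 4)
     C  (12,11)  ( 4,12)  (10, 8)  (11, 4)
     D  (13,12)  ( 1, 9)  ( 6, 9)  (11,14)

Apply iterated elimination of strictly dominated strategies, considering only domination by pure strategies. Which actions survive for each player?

Survivors P1:{A,C,D} P2:{P,Q,S}

P1 drop B (C beats it: P:12>8 Q:4>3 R:10>8 S:11>8)
P2 drop R (P beats it: A:8>7 C:11>8 D:12>9)
P1→{A,C,D} P2→{P,Q,S}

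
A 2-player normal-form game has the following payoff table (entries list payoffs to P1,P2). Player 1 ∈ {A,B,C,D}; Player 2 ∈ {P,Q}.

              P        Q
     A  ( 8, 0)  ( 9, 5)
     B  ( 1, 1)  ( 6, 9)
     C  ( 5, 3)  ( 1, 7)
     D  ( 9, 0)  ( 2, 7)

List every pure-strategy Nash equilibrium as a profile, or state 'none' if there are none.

NE set: (A,Q)

(A,P): not NE [P1→D gives 9>8; P2→Q gives 5>0]
(A,Q): NE
(B,P): not NE [P1→D gives 9>1; P2→Q gives 9>1]
(B,Q): not NE [P1→A gives 9>6]
(C,P): not NE [P1→D gives 9>5; P2→Q gives 7>3]
(C,Q): not NE [P1→A gives 9>1]
(D,P): not NE [P2→Q gives 7>0]
(D,Q): not NE [P1→A gives 9>2]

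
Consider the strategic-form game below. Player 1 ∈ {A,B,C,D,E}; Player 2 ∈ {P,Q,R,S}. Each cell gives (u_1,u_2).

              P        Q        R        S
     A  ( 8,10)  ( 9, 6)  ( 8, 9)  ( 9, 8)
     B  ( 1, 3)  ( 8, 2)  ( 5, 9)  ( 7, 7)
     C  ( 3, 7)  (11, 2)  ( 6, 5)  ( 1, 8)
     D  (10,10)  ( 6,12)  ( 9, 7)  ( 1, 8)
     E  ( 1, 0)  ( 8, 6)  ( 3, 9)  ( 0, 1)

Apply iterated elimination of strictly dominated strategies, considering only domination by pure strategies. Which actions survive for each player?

P1 drop B (A beats it: P:8>1 Q:9>8 R:8>5 S:9>7)
P1 drop E (A beats it: P:8>1 Q:9>8 R:8>3 S:9>0)
P2 drop R (P beats it: A:10>9 C:7>5 D:10>7)
P1→{A,C,D} P2→{P,Q,S}

Survivors P1:{A,C,D} P2:{P,Q,S}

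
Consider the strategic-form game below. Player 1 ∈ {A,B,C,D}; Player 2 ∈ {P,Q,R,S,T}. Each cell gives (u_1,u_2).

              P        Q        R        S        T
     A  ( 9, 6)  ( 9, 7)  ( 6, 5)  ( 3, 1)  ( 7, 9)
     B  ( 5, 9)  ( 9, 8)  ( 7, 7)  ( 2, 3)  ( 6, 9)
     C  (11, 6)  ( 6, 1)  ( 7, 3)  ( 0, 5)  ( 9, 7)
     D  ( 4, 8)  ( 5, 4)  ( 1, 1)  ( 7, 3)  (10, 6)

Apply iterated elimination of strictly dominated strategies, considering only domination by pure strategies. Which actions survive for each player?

P2 drop Q (T beats it: A:9>7 B:9>8 C:7>1 D:6>4)
P2 drop R (P beats it: A:6>5 B:9>7 C:6>3 D:8>1)
P1 drop B (A beats it: P:9>5 S:3>2 T:7>6)
P2 drop S (P beats it: A:6>1 C:6>5 D:8>3)
P1 drop A (C beats it: P:11>9 T:9>7)
P1→{C,D} P2→{P,T}

Remaining: P1:{C,D} P2:{P,T}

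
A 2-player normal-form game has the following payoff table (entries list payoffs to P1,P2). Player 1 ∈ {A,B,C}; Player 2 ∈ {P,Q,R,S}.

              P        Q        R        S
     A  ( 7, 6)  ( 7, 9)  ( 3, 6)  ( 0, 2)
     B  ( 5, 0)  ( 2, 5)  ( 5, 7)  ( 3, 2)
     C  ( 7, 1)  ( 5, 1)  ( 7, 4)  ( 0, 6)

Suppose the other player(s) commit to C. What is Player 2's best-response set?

BR_2 = {S}

u_2(P vs C) = 1
u_2(Q vs C) = 1
u_2(R vs C) = 4
u_2(S vs C) = 6
max payoff 6 at {S}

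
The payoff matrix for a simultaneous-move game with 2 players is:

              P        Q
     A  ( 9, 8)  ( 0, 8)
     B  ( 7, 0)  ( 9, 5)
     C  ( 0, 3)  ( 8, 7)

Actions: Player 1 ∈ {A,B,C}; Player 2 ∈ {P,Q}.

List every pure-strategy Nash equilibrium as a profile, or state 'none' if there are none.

PSNE = {(A,P), (B,Q)}

(A,P): NE
(A,Q): not NE [P1→B gives 9>0]
(B,P): not NE [P1→A gives 9>7; P2→Q gives 5>0]
(B,Q): NE
(C,P): not NE [P1→A gives 9>0; P2→Q gives 7>3]
(C,Q): not NE [P1→B gives 9>8]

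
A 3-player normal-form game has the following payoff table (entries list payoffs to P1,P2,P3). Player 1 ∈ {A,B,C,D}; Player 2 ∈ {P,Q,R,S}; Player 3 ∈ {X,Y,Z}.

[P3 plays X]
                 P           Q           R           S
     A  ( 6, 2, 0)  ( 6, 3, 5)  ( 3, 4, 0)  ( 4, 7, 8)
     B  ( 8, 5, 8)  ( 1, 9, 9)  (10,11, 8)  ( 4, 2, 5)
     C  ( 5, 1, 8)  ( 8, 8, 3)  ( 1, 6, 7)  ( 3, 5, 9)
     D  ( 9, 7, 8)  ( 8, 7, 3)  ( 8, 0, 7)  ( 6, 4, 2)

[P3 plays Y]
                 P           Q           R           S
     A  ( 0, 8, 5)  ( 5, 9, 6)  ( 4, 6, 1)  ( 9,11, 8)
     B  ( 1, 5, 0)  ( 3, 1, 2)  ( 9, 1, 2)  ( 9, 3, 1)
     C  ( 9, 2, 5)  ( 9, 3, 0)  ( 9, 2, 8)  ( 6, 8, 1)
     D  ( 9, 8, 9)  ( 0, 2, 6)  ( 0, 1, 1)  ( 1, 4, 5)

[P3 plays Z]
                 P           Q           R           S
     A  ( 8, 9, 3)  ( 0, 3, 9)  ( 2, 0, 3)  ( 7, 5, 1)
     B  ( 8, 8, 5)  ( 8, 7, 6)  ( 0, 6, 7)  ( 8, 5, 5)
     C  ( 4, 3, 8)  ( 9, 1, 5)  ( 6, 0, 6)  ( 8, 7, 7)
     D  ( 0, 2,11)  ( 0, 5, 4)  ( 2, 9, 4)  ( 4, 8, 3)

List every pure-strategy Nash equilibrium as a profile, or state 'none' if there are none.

NE set: (A,S,Y), (B,R,X)

(A,P,X): not NE [P1→D gives 9>6; P2→S gives 7>2; P3→Y gives 5>0]
(A,P,Y): not NE [P1→D gives 9>0; P2→S gives 11>8]
(A,P,Z): not NE [P3→Y gives 5>3]
(A,Q,X): not NE [P1→D gives 8>6; P2→S gives 7>3; P3→Z gives 9>5]
(A,Q,Y): not NE [P1→C gives 9>5; P2→S gives 11>9; P3→Z gives 9>6]
(A,Q,Z): not NE [P1→C gives 9>0; P2→P gives 9>3]
(A,R,X): not NE [P1→B gives 10>3; P2→S gives 7>4; P3→Z gives 3>0]
(A,R,Y): not NE [P1→C gives 9>4; P2→S gives 11>6; P3→Z gives 3>1]
(A,R,Z): not NE [P1→C gives 6>2; P2→P gives 9>0]
(A,S,X): not NE [P1→D gives 6>4]
(A,S,Y): NE
(A,S,Z): not NE [P1→C gives 8>7; P2→P gives 9>5; P3→Y gives 8>1]
(B,P,X): not NE [P1→D gives 9>8; P2→R gives 11>5]
(B,P,Y): not NE [P1→D gives 9>1; P3→X gives 8>0]
(B,P,Z): not NE [P3→X gives 8>5]
(B,Q,X): not NE [P1→D gives 8>1; P2→R gives 11>9]
(B,Q,Y): not NE [P1→C gives 9>3; P2→P gives 5>1; P3→X gives 9>2]
(B,Q,Z): not NE [P1→C gives 9>8; P2→P gives 8>7; P3→X gives 9>6]
(B,R,X): NE
(B,R,Y): not NE [P2→P gives 5>1; P3→X gives 8>2]
(B,R,Z): not NE [P1→C gives 6>0; P2→P gives 8>6; P3→X gives 8>7]
(B,S,X): not NE [P1→D gives 6>4; P2→R gives 11>2]
(B,S,Y): not NE [P2→P gives 5>3; P3→Z gives 5>1]
(B,S,Z): not NE [P2→P gives 8>5]
(C,P,X): not NE [P1→D gives 9>5; P2→Q gives 8>1]
(C,P,Y): not NE [P2→S gives 8>2; P3→Z gives 8>5]
(C,P,Z): not NE [P1→B gives 8>4; P2→S gives 7>3]
(C,Q,X): not NE [P3→Z gives 5>3]
(C,Q,Y): not NE [P2→S gives 8>3; P3→Z gives 5>0]
(C,Q,Z): not NE [P2→S gives 7>1]
(C,R,X): not NE [P1→B gives 10>1; P2→Q gives 8>6; P3→Y gives 8>7]
(C,R,Y): not NE [P2→S gives 8>2]
(C,R,Z): not NE [P2→S gives 7>0; P3→Y gives 8>6]
(C,S,X): not NE [P1→D gives 6>3; P2→Q gives 8>5]
(C,S,Y): not NE [P1→B gives 9>6; P3→X gives 9>1]
(C,S,Z): not NE [P3→X gives 9>7]
(D,P,X): not NE [P3→Z gives 11>8]
(D,P,Y): not NE [P3→Z gives 11>9]
(D,P,Z): not NE [P1→B gives 8>0; P2→R gives 9>2]
(D,Q,X): not NE [P3→Y gives 6>3]
(D,Q,Y): not NE [P1→C gives 9>0; P2→P gives 8>2]
(D,Q,Z): not NE [P1→C gives 9>0; P2→R gives 9>5; P3→Y gives 6>4]
(D,R,X): not NE [P1→B gives 10>8; P2→Q gives 7>0]
(D,R,Y): not NE [P1→C gives 9>0; P2→P gives 8>1; P3→X gives 7>1]
(D,R,Z): not NE [P1→C gives 6>2; P3→X gives 7>4]
(D,S,X): not NE [P2→Q gives 7>4; P3→Y gives 5>2]
(D,S,Y): not NE [P1→B gives 9>1; P2→P gives 8>4]
(D,S,Z): not NE [P1→C gives 8>4; P2→R gives 9>8; P3→Y gives 5>3]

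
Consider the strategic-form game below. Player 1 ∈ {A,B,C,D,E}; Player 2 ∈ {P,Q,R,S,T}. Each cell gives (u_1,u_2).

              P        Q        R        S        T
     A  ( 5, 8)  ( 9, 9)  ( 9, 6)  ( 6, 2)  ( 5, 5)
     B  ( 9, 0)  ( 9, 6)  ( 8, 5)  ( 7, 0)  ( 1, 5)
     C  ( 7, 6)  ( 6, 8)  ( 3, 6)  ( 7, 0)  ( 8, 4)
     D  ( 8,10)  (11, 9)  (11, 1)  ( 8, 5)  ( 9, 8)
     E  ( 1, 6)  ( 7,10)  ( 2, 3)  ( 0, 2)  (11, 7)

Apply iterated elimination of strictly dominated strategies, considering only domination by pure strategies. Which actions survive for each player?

P1 drop A (D beats it: P:8>5 Q:11>9 R:11>9 S:8>6 T:9>5)
P1 drop C (D beats it: P:8>7 Q:11>6 R:11>3 S:8>7 T:9>8)
P2 drop R (Q beats it: B:6>5 D:9>1 E:10>3)
P2 drop S (Q beats it: B:6>0 D:9>5 E:10>2)
P2 drop T (Q beats it: B:6>5 D:9>8 E:10>7)
P1 drop E (B beats it: P:9>1 Q:9>7)
P1→{B,D} P2→{P,Q}

IESDS → P1:{B,D} P2:{P,Q}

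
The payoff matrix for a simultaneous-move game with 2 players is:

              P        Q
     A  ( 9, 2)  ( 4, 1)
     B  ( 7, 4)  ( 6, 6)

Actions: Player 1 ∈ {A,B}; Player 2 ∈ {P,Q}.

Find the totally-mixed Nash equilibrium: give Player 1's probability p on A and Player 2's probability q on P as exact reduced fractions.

P1 indiff ⇒ q·9+(1-q)·4 = q·7+(1-q)·6 ⇒ q(2) = (1-q)(2) ⇒ q = 1/2
P2 indiff ⇒ p·2+(1-p)·4 = p·1+(1-p)·6 ⇒ p(1) = (1-p)(2) ⇒ p = 2/3

p=2/3, q=1/2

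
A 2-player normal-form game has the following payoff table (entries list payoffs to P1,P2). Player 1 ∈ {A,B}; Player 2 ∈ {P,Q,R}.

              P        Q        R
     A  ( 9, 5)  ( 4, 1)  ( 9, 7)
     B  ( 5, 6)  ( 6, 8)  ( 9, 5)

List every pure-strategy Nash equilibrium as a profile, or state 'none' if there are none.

(A,P): not NE [P2→R gives 7>5]
(A,Q): not NE [P1→B gives 6>4; P2→R gives 7>1]
(A,R): NE
(B,P): not NE [P1→A gives 9>5; P2→Q gives 8>6]
(B,Q): NE
(B,R): not NE [P2→Q gives 8>5]

Nash profiles: (A,R), (B,Q)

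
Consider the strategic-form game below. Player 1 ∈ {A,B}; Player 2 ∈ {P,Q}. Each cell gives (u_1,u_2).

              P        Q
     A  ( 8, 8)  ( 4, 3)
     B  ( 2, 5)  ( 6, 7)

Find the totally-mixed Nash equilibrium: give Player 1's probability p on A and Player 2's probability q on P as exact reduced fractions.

(p,q) = (2/7, 1/4)

P1 indiff ⇒ q·8+(1-q)·4 = q·2+(1-q)·6 ⇒ q(6) = (1-q)(2) ⇒ q = 1/4
P2 indiff ⇒ p·8+(1-p)·5 = p·3+(1-p)·7 ⇒ p(5) = (1-p)(2) ⇒ p = 2/7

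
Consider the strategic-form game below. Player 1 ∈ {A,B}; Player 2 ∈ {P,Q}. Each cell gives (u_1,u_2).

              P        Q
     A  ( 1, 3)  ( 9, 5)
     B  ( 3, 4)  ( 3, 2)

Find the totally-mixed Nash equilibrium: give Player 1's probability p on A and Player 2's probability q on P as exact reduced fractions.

P1 indiff ⇒ q·1+(1-q)·9 = q·3+(1-q)·3 ⇒ q(-2) = (1-q)(-6) ⇒ q = 3/4
P2 indiff ⇒ p·3+(1-p)·4 = p·5+(1-p)·2 ⇒ p(-2) = (1-p)(-2) ⇒ p = 1/2

(p,q) = (1/2, 3/4)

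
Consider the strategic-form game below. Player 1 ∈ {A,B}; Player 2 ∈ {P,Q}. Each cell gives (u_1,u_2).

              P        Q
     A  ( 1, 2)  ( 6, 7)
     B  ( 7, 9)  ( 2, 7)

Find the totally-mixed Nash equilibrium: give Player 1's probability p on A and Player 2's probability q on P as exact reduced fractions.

P1 indiff ⇒ q·1+(1-q)·6 = q·7+(1-q)·2 ⇒ q(-6) = (1-q)(-4) ⇒ q = 2/5
P2 indiff ⇒ p·2+(1-p)·9 = p·7+(1-p)·7 ⇒ p(-5) = (1-p)(-2) ⇒ p = 2/7

P1 mixes 2/7 on A; P2 mixes 2/5 on P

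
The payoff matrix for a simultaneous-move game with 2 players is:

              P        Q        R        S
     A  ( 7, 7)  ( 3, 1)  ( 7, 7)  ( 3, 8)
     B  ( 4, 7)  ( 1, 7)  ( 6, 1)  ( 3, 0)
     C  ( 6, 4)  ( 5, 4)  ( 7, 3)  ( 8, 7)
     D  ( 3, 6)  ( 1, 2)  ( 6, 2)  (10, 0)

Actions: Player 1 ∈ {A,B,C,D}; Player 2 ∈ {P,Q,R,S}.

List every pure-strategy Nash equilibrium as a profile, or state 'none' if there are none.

Equilibria: none

(A,P): not NE [P2→S gives 8>7]
(A,Q): not NE [P1→C gives 5>3; P2→S gives 8>1]
(A,R): not NE [P2→S gives 8>7]
(A,S): not NE [P1→D gives 10>3]
(B,P): not NE [P1→A gives 7>4]
(B,Q): not NE [P1→C gives 5>1]
(B,R): not NE [P1→C gives 7>6; P2→Q gives 7>1]
(B,S): not NE [P1→D gives 10>3; P2→Q gives 7>0]
(C,P): not NE [P1→A gives 7>6; P2→S gives 7>4]
(C,Q): not NE [P2→S gives 7>4]
(C,R): not NE [P2→S gives 7>3]
(C,S): not NE [P1→D gives 10>8]
(D,P): not NE [P1→A gives 7>3]
(D,Q): not NE [P1→C gives 5>1; P2→P gives 6>2]
(D,R): not NE [P1→C gives 7>6; P2→P gives 6>2]
(D,S): not NE [P2→P gives 6>0]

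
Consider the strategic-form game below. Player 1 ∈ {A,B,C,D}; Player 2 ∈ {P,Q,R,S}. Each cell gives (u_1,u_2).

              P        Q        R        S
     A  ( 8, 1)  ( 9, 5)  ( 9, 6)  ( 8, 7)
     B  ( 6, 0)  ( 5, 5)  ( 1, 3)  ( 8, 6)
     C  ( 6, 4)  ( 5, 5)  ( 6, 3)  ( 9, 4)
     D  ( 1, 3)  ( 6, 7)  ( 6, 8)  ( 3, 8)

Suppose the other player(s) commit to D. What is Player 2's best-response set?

u_2(P vs D) = 3
u_2(Q vs D) = 7
u_2(R vs D) = 8
u_2(S vs D) = 8
max payoff 8 at {R,S}

BR_2 = {R,S}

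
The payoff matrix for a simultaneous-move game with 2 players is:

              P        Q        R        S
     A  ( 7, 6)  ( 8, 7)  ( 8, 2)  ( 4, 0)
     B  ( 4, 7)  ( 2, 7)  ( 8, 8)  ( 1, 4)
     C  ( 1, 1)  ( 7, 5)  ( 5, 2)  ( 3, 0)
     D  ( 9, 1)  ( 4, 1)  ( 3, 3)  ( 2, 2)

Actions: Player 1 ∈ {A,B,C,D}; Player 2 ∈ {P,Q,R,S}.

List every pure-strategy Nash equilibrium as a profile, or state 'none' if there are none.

NE set: (A,Q), (B,R)

(A,P): not NE [P1→D gives 9>7; P2→Q gives 7>6]
(A,Q): NE
(A,R): not NE [P2→Q gives 7>2]
(A,S): not NE [P2→Q gives 7>0]
(B,P): not NE [P1→D gives 9>4; P2→R gives 8>7]
(B,Q): not NE [P1→A gives 8>2; P2→R gives 8>7]
(B,R): NE
(B,S): not NE [P1→A gives 4>1; P2→R gives 8>4]
(C,P): not NE [P1→D gives 9>1; P2→Q gives 5>1]
(C,Q): not NE [P1→A gives 8>7]
(C,R): not NE [P1→B gives 8>5; P2→Q gives 5>2]
(C,S): not NE [P1→A gives 4>3; P2→Q gives 5>0]
(D,P): not NE [P2→R gives 3>1]
(D,Q): not NE [P1→A gives 8>4; P2→R gives 3>1]
(D,R): not NE [P1→B gives 8>3]
(D,S): not NE [P1→A gives 4>2; P2→R gives 3>2]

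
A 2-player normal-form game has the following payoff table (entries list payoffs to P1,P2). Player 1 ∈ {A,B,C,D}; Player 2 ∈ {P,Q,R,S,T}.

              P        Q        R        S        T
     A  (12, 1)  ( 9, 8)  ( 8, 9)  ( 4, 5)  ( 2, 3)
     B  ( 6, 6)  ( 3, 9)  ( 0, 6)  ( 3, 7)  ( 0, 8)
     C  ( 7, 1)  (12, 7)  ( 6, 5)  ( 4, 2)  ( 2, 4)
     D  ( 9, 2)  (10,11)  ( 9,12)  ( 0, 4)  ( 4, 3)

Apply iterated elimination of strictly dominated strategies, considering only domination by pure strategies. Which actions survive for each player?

IESDS → P1:{C,D} P2:{Q,R}

P1 drop B (A beats it: P:12>6 Q:9>3 R:8>0 S:4>3 T:2>0)
P2 drop P (Q beats it: A:8>1 C:7>1 D:11>2)
P2 drop S (Q beats it: A:8>5 C:7>2 D:11>4)
P1 drop A (D beats it: Q:10>9 R:9>8 T:4>2)
P2 drop T (Q beats it: C:7>4 D:11>3)
P1→{C,D} P2→{Q,R}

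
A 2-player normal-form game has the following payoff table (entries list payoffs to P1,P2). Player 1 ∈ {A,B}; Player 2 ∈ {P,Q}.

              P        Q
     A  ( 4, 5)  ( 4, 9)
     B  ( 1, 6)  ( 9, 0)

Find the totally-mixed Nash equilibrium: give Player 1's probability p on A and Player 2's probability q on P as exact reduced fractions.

P1 indiff ⇒ q·4+(1-q)·4 = q·1+(1-q)·9 ⇒ q(3) = (1-q)(5) ⇒ q = 5/8
P2 indiff ⇒ p·5+(1-p)·6 = p·9+(1-p)·0 ⇒ p(-4) = (1-p)(-6) ⇒ p = 3/5

(p,q) = (3/5, 5/8)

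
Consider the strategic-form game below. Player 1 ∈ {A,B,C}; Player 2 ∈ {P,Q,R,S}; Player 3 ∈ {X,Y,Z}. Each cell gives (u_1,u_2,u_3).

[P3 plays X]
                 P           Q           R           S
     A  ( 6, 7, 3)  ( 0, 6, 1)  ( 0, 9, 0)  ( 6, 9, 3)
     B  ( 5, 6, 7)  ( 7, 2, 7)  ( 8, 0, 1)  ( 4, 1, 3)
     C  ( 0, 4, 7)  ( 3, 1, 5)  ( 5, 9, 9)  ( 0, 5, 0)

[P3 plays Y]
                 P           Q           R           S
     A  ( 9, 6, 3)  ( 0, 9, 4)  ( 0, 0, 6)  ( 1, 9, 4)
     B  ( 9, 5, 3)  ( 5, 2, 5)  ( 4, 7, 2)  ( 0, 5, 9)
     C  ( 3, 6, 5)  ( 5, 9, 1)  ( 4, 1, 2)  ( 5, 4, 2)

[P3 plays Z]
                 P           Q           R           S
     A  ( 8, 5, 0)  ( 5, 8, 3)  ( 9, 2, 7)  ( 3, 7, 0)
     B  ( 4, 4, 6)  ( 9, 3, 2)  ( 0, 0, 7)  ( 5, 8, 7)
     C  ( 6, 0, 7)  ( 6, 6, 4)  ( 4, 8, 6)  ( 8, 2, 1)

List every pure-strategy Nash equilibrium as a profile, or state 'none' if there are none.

No pure NE.

(A,P,X): not NE [P2→S gives 9>7]
(A,P,Y): not NE [P2→S gives 9>6]
(A,P,Z): not NE [P2→Q gives 8>5; P3→Y gives 3>0]
(A,Q,X): not NE [P1→B gives 7>0; P2→S gives 9>6; P3→Y gives 4>1]
(A,Q,Y): not NE [P1→C gives 5>0]
(A,Q,Z): not NE [P1→B gives 9>5; P3→Y gives 4>3]
(A,R,X): not NE [P1→B gives 8>0; P3→Z gives 7>0]
(A,R,Y): not NE [P1→C gives 4>0; P2→S gives 9>0; P3→Z gives 7>6]
(A,R,Z): not NE [P2→Q gives 8>2]
(A,S,X): not NE [P3→Y gives 4>3]
(A,S,Y): not NE [P1→C gives 5>1]
(A,S,Z): not NE [P1→C gives 8>3; P2→Q gives 8>7; P3→Y gives 4>0]
(B,P,X): not NE [P1→A gives 6>5]
(B,P,Y): not NE [P2→R gives 7>5; P3→X gives 7>3]
(B,P,Z): not NE [P1→A gives 8>4; P2→S gives 8>4; P3→X gives 7>6]
(B,Q,X): not NE [P2→P gives 6>2]
(B,Q,Y): not NE [P2→R gives 7>2; P3→X gives 7>5]
(B,Q,Z): not NE [P2→S gives 8>3; P3→X gives 7>2]
(B,R,X): not NE [P2→P gives 6>0; P3→Z gives 7>1]
(B,R,Y): not NE [P3→Z gives 7>2]
(B,R,Z): not NE [P1→A gives 9>0; P2→S gives 8>0]
(B,S,X): not NE [P1→A gives 6>4; P2→P gives 6>1; P3→Y gives 9>3]
(B,S,Y): not NE [P1→C gives 5>0; P2→R gives 7>5]
(B,S,Z): not NE [P1→C gives 8>5; P3→Y gives 9>7]
(C,P,X): not NE [P1→A gives 6>0; P2→R gives 9>4]
(C,P,Y): not NE [P1→B gives 9>3; P2→Q gives 9>6; P3→Z gives 7>5]
(C,P,Z): not NE [P1→A gives 8>6; P2→R gives 8>0]
(C,Q,X): not NE [P1→B gives 7>3; P2→R gives 9>1]
(C,Q,Y): not NE [P3→X gives 5>1]
(C,Q,Z): not NE [P1→B gives 9>6; P2→R gives 8>6; P3→X gives 5>4]
(C,R,X): not NE [P1→B gives 8>5]
(C,R,Y): not NE [P2→Q gives 9>1; P3→X gives 9>2]
(C,R,Z): not NE [P1→A gives 9>4; P3→X gives 9>6]
(C,S,X): not NE [P1→A gives 6>0; P2→R gives 9>5; P3→Y gives 2>0]
(C,S,Y): not NE [P2→Q gives 9>4]
(C,S,Z): not NE [P2→R gives 8>2; P3→Y gives 2>1]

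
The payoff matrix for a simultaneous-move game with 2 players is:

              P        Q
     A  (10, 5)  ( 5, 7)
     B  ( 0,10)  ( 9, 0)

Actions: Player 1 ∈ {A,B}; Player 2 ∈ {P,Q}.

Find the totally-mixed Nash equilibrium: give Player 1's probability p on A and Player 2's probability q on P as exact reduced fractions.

P1 indiff ⇒ q·10+(1-q)·5 = q·0+(1-q)·9 ⇒ q(10) = (1-q)(4) ⇒ q = 2/7
P2 indiff ⇒ p·5+(1-p)·10 = p·7+(1-p)·0 ⇒ p(-2) = (1-p)(-10) ⇒ p = 5/6

(p,q) = (5/6, 2/7)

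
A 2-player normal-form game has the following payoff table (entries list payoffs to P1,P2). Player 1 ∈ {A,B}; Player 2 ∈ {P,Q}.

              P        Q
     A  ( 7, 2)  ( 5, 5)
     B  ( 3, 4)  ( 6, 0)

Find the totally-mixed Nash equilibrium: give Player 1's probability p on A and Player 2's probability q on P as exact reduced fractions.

P1 indiff ⇒ q·7+(1-q)·5 = q·3+(1-q)·6 ⇒ q(4) = (1-q)(1) ⇒ q = 1/5
P2 indiff ⇒ p·2+(1-p)·4 = p·5+(1-p)·0 ⇒ p(-3) = (1-p)(-4) ⇒ p = 4/7

P1 mixes 4/7 on A; P2 mixes 1/5 on P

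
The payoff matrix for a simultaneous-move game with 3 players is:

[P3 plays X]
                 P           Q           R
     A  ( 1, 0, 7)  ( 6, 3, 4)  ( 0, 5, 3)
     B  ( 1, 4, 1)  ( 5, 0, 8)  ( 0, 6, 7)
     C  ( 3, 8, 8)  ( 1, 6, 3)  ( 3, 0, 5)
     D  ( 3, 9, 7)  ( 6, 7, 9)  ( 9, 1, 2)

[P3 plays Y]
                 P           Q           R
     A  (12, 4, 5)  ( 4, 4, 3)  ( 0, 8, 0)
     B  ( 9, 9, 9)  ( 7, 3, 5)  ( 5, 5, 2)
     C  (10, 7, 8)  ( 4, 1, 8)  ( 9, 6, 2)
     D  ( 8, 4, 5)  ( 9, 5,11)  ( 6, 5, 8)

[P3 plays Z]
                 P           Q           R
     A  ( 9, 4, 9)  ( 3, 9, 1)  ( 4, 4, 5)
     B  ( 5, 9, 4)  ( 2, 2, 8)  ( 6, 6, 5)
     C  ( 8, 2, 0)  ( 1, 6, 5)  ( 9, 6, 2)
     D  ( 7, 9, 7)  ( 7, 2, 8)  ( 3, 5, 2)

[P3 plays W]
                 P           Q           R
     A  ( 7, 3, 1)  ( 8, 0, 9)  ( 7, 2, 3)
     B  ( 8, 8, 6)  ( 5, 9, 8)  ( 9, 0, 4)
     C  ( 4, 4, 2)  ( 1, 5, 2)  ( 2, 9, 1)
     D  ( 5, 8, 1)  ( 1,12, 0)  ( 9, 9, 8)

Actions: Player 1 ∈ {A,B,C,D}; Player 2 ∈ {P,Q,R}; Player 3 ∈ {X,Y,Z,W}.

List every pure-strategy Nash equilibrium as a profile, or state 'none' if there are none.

Nash profiles: (C,P,X), (D,P,X), (D,Q,Y)

(A,P,X): not NE [P1→D gives 3>1; P2→R gives 5>0; P3→Z gives 9>7]
(A,P,Y): not NE [P2→R gives 8>4; P3→Z gives 9>5]
(A,P,Z): not NE [P2→Q gives 9>4]
(A,P,W): not NE [P1→B gives 8>7; P3→Z gives 9>1]
(A,Q,X): not NE [P2→R gives 5>3; P3→W gives 9>4]
(A,Q,Y): not NE [P1→D gives 9>4; P2→R gives 8>4; P3→W gives 9>3]
(A,Q,Z): not NE [P1→D gives 7>3; P3→W gives 9>1]
(A,Q,W): not NE [P2→P gives 3>0]
(A,R,X): not NE [P1→D gives 9>0; P3→Z gives 5>3]
(A,R,Y): not NE [P1→C gives 9>0; P3→Z gives 5>0]
(A,R,Z): not NE [P1→C gives 9>4; P2→Q gives 9>4]
(A,R,W): not NE [P1→D gives 9>7; P2→P gives 3>2; P3→Z gives 5>3]
(B,P,X): not NE [P1→D gives 3>1; P2→R gives 6>4; P3→Y gives 9>1]
(B,P,Y): not NE [P1→A gives 12>9]
(B,P,Z): not NE [P1→A gives 9>5; P3→Y gives 9>4]
(B,P,W): not NE [P2→Q gives 9>8; P3→Y gives 9>6]
(B,Q,X): not NE [P1→D gives 6>5; P2→R gives 6>0]
(B,Q,Y): not NE [P1→D gives 9>7; P2→P gives 9>3; P3→W gives 8>5]
(B,Q,Z): not NE [P1→D gives 7>2; P2→P gives 9>2]
(B,Q,W): not NE [P1→A gives 8>5]
(B,R,X): not NE [P1→D gives 9>0]
(B,R,Y): not NE [P1→C gives 9>5; P2→P gives 9>5; P3→X gives 7>2]
(B,R,Z): not NE [P1→C gives 9>6; P2→P gives 9>6; P3→X gives 7>5]
(B,R,W): not NE [P2→Q gives 9>0; P3→X gives 7>4]
(C,P,X): NE
(C,P,Y): not NE [P1→A gives 12>10]
(C,P,Z): not NE [P1→A gives 9>8; P2→R gives 6>2; P3→Y gives 8>0]
(C,P,W): not NE [P1→B gives 8>4; P2→R gives 9>4; P3→Y gives 8>2]
(C,Q,X): not NE [P1→D gives 6>1; P2→P gives 8>6; P3→Y gives 8>3]
(C,Q,Y): not NE [P1→D gives 9>4; P2→P gives 7>1]
(C,Q,Z): not NE [P1→D gives 7>1; P3→Y gives 8>5]
(C,Q,W): not NE [P1→A gives 8>1; P2→R gives 9>5; P3→Y gives 8>2]
(C,R,X): not NE [P1→D gives 9>3; P2→P gives 8>0]
(C,R,Y): not NE [P2→P gives 7>6; P3→X gives 5>2]
(C,R,Z): not NE [P3→X gives 5>2]
(C,R,W): not NE [P1→D gives 9>2; P3→X gives 5>1]
(D,P,X): NE
(D,P,Y): not NE [P1→A gives 12>8; P2→R gives 5>4; P3→Z gives 7>5]
(D,P,Z): not NE [P1→A gives 9>7]
(D,P,W): not NE [P1→B gives 8>5; P2→Q gives 12>8; P3→Z gives 7>1]
(D,Q,X): not NE [P2→P gives 9>7; P3→Y gives 11>9]
(D,Q,Y): NE
(D,Q,Z): not NE [P2→P gives 9>2; P3→Y gives 11>8]
(D,Q,W): not NE [P1→A gives 8>1; P3→Y gives 11>0]
(D,R,X): not NE [P2→P gives 9>1; P3→W gives 8>2]
(D,R,Y): not NE [P1→C gives 9>6]
(D,R,Z): not NE [P1→C gives 9>3; P2→P gives 9>5; P3→W gives 8>2]
(D,R,W): not NE [P2→Q gives 12>9]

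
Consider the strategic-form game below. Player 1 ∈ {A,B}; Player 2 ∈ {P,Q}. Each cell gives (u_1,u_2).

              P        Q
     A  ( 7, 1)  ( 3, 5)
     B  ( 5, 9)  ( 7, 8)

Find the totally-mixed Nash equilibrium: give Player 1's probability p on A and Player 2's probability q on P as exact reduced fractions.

p=1/5, q=2/3

P1 indiff ⇒ q·7+(1-q)·3 = q·5+(1-q)·7 ⇒ q(2) = (1-q)(4) ⇒ q = 2/3
P2 indiff ⇒ p·1+(1-p)·9 = p·5+(1-p)·8 ⇒ p(-4) = (1-p)(-1) ⇒ p = 1/5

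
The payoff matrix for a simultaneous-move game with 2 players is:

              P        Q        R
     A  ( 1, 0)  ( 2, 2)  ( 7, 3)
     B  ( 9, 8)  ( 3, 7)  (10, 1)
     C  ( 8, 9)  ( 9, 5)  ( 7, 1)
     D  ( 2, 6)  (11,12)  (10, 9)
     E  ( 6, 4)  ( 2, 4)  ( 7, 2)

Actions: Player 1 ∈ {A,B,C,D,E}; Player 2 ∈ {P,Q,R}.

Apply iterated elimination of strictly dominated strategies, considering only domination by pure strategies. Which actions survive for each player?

P1 drop A (B beats it: P:9>1 Q:3>2 R:10>7)
P1 drop E (B beats it: P:9>6 Q:3>2 R:10>7)
P2 drop R (Q beats it: B:7>1 C:5>1 D:12>9)
P1→{B,C,D} P2→{P,Q}

Remaining: P1:{B,C,D} P2:{P,Q}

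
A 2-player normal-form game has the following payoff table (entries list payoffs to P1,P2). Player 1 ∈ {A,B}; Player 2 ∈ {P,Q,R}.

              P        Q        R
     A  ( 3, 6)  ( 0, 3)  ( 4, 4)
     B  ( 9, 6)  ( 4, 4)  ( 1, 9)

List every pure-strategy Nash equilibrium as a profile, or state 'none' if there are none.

(A,P): not NE [P1→B gives 9>3]
(A,Q): not NE [P1→B gives 4>0; P2→P gives 6>3]
(A,R): not NE [P2→P gives 6>4]
(B,P): not NE [P2→R gives 9>6]
(B,Q): not NE [P2→R gives 9>4]
(B,R): not NE [P1→A gives 4>1]

Equilibria: none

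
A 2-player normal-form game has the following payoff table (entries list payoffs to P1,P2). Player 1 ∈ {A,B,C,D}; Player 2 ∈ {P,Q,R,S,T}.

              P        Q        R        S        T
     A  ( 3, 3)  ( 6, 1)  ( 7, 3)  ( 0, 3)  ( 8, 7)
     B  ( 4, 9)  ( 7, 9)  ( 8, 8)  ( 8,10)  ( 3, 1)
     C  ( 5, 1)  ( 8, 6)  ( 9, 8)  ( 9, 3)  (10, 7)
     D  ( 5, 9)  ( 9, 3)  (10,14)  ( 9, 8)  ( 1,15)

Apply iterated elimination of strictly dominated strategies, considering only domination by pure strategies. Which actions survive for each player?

IESDS → P1:{C,D} P2:{R,T}

P1 drop A (C beats it: P:5>3 Q:8>6 R:9>7 S:9>0 T:10>8)
P1 drop B (C beats it: P:5>4 Q:8>7 R:9>8 S:9>8 T:10>3)
P2 drop P (R beats it: C:8>1 D:14>9)
P2 drop Q (R beats it: C:8>6 D:14>3)
P2 drop S (R beats it: C:8>3 D:14>8)
P1→{C,D} P2→{R,T}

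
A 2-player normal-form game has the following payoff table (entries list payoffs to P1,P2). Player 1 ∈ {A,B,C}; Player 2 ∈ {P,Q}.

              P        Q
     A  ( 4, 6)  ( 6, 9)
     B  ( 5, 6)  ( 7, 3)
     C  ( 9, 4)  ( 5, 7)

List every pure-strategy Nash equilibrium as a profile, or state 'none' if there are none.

No pure NE.

(A,P): not NE [P1→C gives 9>4; P2→Q gives 9>6]
(A,Q): not NE [P1→B gives 7>6]
(B,P): not NE [P1→C gives 9>5]
(B,Q): not NE [P2→P gives 6>3]
(C,P): not NE [P2→Q gives 7>4]
(C,Q): not NE [P1→B gives 7>5]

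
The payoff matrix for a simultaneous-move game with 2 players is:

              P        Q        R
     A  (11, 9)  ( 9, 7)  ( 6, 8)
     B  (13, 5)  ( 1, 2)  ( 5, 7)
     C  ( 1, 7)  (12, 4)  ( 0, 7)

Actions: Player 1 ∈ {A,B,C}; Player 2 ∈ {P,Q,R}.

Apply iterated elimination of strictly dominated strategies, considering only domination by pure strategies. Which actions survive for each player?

Remaining: P1:{A,B} P2:{P,R}

P2 drop Q (P beats it: A:9>7 B:5>2 C:7>4)
P1 drop C (A beats it: P:11>1 R:6>0)
P1→{A,B} P2→{P,R}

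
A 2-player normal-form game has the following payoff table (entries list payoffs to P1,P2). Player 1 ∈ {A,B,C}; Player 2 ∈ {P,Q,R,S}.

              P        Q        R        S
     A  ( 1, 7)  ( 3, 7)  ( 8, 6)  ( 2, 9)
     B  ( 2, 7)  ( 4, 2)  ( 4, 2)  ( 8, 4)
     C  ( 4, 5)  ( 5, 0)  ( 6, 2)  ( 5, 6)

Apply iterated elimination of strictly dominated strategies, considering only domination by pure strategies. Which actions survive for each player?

P2 drop Q (S beats it: A:9>7 B:4>2 C:6>0)
P2 drop R (P beats it: A:7>6 B:7>2 C:5>2)
P1 drop A (B beats it: P:2>1 S:8>2)
P1→{B,C} P2→{P,S}

Survivors P1:{B,C} P2:{P,S}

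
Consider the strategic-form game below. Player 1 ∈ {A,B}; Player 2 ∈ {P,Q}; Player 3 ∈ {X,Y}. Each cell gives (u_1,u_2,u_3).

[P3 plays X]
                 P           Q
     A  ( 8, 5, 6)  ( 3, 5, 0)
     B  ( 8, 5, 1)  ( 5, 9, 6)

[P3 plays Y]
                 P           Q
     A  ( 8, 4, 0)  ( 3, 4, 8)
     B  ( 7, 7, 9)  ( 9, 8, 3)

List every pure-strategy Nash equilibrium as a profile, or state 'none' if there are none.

Nash profiles: (A,P,X), (B,Q,X)

(A,P,X): NE
(A,P,Y): not NE [P3→X gives 6>0]
(A,Q,X): not NE [P1→B gives 5>3; P3→Y gives 8>0]
(A,Q,Y): not NE [P1→B gives 9>3]
(B,P,X): not NE [P2→Q gives 9>5; P3→Y gives 9>1]
(B,P,Y): not NE [P1→A gives 8>7; P2→Q gives 8>7]
(B,Q,X): NE
(B,Q,Y): not NE [P3→X gives 6>3]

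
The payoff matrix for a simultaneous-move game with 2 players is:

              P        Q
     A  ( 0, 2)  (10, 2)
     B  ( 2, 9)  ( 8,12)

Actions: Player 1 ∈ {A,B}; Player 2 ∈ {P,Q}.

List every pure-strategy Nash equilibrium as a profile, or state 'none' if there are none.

PSNE = {(A,Q)}

(A,P): not NE [P1→B gives 2>0]
(A,Q): NE
(B,P): not NE [P2→Q gives 12>9]
(B,Q): not NE [P1→A gives 10>8]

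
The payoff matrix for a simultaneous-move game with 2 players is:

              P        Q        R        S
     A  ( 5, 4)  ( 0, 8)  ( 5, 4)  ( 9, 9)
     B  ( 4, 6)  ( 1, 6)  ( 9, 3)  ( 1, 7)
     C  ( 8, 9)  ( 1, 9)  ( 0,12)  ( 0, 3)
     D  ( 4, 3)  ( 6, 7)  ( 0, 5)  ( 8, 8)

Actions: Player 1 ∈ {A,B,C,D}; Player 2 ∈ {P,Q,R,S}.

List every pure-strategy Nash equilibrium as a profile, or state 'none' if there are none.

(A,P): not NE [P1→C gives 8>5; P2→S gives 9>4]
(A,Q): not NE [P1→D gives 6>0; P2→S gives 9>8]
(A,R): not NE [P1→B gives 9>5; P2→S gives 9>4]
(A,S): NE
(B,P): not NE [P1→C gives 8>4; P2→S gives 7>6]
(B,Q): not NE [P1→D gives 6>1; P2→S gives 7>6]
(B,R): not NE [P2→S gives 7>3]
(B,S): not NE [P1→A gives 9>1]
(C,P): not NE [P2→R gives 12>9]
(C,Q): not NE [P1→D gives 6>1; P2→R gives 12>9]
(C,R): not NE [P1→B gives 9>0]
(C,S): not NE [P1→A gives 9>0; P2→R gives 12>3]
(D,P): not NE [P1→C gives 8>4; P2→S gives 8>3]
(D,Q): not NE [P2→S gives 8>7]
(D,R): not NE [P1→B gives 9>0; P2→S gives 8>5]
(D,S): not NE [P1→A gives 9>8]

Nash profiles: (A,S)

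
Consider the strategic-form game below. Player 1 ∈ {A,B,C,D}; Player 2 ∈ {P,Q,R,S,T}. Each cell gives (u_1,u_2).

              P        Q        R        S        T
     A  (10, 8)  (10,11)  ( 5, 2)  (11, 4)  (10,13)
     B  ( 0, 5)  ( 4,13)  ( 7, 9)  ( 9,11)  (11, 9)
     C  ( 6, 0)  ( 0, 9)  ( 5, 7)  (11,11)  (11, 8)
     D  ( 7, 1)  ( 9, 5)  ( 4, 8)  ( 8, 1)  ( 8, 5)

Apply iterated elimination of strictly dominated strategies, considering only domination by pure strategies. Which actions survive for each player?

P1 drop D (A beats it: P:10>7 Q:10>9 R:5>4 S:11>8 T:10>8)
P2 drop P (Q beats it: A:11>8 B:13>5 C:9>0)
P2 drop R (Q beats it: A:11>2 B:13>9 C:9>7)
P1→{A,B,C} P2→{Q,S,T}

IESDS → P1:{A,B,C} P2:{Q,S,T}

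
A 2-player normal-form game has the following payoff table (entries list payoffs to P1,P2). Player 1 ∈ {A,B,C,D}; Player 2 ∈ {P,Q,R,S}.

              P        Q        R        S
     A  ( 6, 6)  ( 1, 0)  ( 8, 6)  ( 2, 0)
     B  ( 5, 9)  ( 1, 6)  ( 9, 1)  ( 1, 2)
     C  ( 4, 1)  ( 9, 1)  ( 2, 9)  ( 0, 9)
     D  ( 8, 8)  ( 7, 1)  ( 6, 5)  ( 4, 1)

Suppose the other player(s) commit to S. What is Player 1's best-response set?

u_1(A vs S) = 2
u_1(B vs S) = 1
u_1(C vs S) = 0
u_1(D vs S) = 4
max payoff 4 at {D}

argmax u_1 = {D}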